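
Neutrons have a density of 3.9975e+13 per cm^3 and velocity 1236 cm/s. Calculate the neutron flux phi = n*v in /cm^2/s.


phi = n * v
phi = 3.9975e+13 * 1236
phi = 4.9409e+16 /cm^2/s

4.9409e+16


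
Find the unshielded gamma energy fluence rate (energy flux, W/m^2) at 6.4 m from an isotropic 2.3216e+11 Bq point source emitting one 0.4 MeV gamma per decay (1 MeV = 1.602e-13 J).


psi = A * E * 1.602e-13 / (4*pi*r^2)
psi = 2.3216e+11 * 0.4 * 1.602e-13 / (4*pi*6.4^2)
psi = 2.8903e-05 W/m^2

2.8903e-05


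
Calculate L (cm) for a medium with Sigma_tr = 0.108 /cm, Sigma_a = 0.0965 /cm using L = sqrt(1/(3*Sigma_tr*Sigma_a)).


D = 1 / (3 * Sigma_tr) = 1 / (3 * 0.108) = 3.086420 cm
L = sqrt(D / Sigma_a)
L = sqrt(3.086420 / 0.0965)
L = 5.6554 cm

5.6554


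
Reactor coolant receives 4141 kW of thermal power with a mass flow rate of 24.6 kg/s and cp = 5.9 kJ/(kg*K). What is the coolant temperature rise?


dT = Q / (m_dot * cp)
dT = 4141 / (24.6 * 5.9)
dT = 28.531 C

28.531


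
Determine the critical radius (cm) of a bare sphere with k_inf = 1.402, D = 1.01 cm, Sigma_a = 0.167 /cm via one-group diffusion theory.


L^2 = D / Sigma_a = 1.01 / 0.167 = 6.047904 cm^2
B_m^2 = (k_inf - 1) / L^2 = (1.402 - 1) / 6.047904 = 0.06646931 /cm^2
For a bare sphere: B_g = pi/R, so R_c = pi / sqrt(B_m^2)
R_c = pi / sqrt(0.06646931) = 12.185 cm

12.185


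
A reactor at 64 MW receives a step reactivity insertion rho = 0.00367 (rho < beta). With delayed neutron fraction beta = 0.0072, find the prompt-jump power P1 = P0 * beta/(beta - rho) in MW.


P1/P0 = beta / (beta - rho)
P1/P0 = 0.0072 / (0.0072 - 0.00367) = 2.039660
P1 = 64 * 2.039660 = 130.54 MW

130.54


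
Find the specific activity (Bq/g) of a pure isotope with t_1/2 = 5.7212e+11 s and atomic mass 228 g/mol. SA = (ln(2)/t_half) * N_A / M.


lambda = ln(2) / t_half = ln(2) / 5.7212e+11 = 1.211542e-12 /s
SA = lambda * N_A / M
SA = 1.211542e-12 * 6.022e23 / 228
SA = 3.2000e+09 Bq/g

3.2000e+09


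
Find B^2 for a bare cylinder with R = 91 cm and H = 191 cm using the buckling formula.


B^2 = (2.405/R)^2 + (pi/H)^2
B^2 = (2.405/91)^2 + (pi/191)^2
B^2 = 9.6901e-04 /cm^2

9.6901e-04


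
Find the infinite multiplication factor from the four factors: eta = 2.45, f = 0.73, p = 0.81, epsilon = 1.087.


k_inf = eta * f * p * epsilon
k_inf = 2.45 * 0.73 * 0.81 * 1.087
k_inf = 1.5747

1.5747


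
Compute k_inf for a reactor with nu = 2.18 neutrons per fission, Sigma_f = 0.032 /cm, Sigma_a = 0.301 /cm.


k_inf = nu * Sigma_f / Sigma_a
k_inf = 2.18 * 0.032 / 0.301
k_inf = 0.23176

0.23176


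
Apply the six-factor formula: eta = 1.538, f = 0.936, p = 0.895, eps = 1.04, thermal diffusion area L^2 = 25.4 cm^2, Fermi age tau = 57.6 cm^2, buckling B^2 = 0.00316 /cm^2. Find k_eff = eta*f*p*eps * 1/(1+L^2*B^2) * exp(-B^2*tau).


k_inf = eta*f*p*eps = 1.538*0.936*0.895*1.04 = 1.339950
P_TNL = 1/(1 + L^2*B^2) = 1/(1 + 25.4*0.00316) = 0.9256996
P_FNL = exp(-B^2*tau) = exp(-0.00316*57.6) = 0.8335880
k_eff = k_inf * P_TNL * P_FNL = 1.339950 * 0.9256996 * 0.8335880
k_eff = 1.0340

1.0340


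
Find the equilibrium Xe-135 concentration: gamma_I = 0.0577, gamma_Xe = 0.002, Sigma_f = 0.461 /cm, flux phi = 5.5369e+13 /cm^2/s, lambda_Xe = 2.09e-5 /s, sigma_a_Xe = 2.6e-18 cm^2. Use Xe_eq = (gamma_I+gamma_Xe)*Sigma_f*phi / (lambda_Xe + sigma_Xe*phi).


Xe_eq = (gamma_I + gamma_Xe) * Sigma_f * phi / (lambda_Xe + sigma_Xe * phi)
Numerator = (0.0577 + 0.002) * 0.461 * 5.5369e+13 = 1.523849e+12
Denominator = 2.09e-5 + 2.6e-18 * 5.5369e+13 = 1.648594e-04
Xe_eq = 1.523849e+12 / 1.648594e-04 = 9.2433e+15 /cm^3

9.2433e+15


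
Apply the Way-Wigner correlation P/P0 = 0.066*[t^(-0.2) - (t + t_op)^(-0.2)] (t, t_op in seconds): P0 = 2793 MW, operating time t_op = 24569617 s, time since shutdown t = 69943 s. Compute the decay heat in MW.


P/P0 = 0.066 * [t^(-0.2) - (t + t_op)^(-0.2)]
P/P0 = 0.066 * [69943^(-0.2) - (69943 + 24569617)^(-0.2)]
P/P0 = 0.066 * [0.1074116 - 0.03324095] = 0.004895263
P = 2793 * 0.004895263 = 13.672 MW

13.672


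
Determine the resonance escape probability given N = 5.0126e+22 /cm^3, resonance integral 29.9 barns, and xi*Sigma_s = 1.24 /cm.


p = exp(-N * I * 1e-24 / (xi*Sigma_s))
p = exp(-5.0126e+22 * 29.9 * 1e-24 / 1.24)
p = 0.29859

0.29859


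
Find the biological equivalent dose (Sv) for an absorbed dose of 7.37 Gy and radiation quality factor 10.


H = D * Q
H = 7.37 * 10
H = 73.700 Sv

73.700


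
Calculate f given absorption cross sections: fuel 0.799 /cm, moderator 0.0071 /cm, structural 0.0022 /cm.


f = Sigma_a_fuel / (Sigma_a_fuel + Sigma_a_mod + Sigma_a_other)
f = 0.799 / (0.799 + 0.0071 + 0.0022)
f = 0.98849

0.98849


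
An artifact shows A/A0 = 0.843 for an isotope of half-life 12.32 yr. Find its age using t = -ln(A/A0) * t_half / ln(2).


lambda = ln(2) / t_half = ln(2) / 12.32 = 0.05626195 /yr
t = -ln(A/A0) / lambda
t = -ln(0.843) / 0.05626195
t = 3.0356 yr

3.0356


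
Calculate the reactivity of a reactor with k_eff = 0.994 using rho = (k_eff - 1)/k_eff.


rho = (k_eff - 1) / k_eff
rho = (0.994 - 1) / 0.994
rho = -0.0060362

-0.0060362


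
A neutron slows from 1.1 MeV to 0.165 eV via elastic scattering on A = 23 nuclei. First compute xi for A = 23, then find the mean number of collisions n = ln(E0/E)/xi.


xi = 1 + (A-1)^2/(2A)*ln((A-1)/(A+1)) = 0.08448899 (for A = 23)
n = ln(E0/E) / xi
n = ln(1.1e6 / 0.165) / 0.08448899
n = ln(6.666667e+06) / 0.08448899 = 185.97

185.97


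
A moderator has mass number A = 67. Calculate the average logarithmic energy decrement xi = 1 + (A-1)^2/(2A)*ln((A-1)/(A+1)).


xi = 1 + (A-1)^2/(2A) * ln((A-1)/(A+1))
xi = 1 + (67-1)^2/(2*67) * ln((67-1)/(67 +1))
xi = 0.029556

0.029556


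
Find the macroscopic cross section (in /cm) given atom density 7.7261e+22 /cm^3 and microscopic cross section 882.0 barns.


Sigma = N * sigma_barns * 1e-24
Sigma = 7.7261e+22 * 882.0 * 1e-24
Sigma = 68.144 /cm

68.144


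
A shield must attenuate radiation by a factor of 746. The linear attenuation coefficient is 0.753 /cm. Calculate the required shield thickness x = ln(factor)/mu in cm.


x = ln(factor) / mu
x = ln(746) / 0.753
x = 8.7845 cm

8.7845


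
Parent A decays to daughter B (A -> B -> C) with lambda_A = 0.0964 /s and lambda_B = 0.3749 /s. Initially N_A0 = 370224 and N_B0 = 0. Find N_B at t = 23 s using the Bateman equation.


N_B(t) = lambda_A * N_A0 / (lambda_B - lambda_A) * [exp(-lambda_A*t) - exp(-lambda_B*t)]
exp(-0.0964*23) = 0.1089136; exp(-0.3749*23) = 1.799737e-04
N_B = 0.0964 * 370224 / (0.3749 - 0.0964) * (0.1089136 - 1.799737e-04)
N_B = 13934

13934


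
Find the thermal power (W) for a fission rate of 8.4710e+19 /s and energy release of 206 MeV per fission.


P = fission_rate * E_MeV * 1.602e-13
P = 8.4710e+19 * 206 * 1.602e-13
P = 2.7955e+09 W

2.7955e+09


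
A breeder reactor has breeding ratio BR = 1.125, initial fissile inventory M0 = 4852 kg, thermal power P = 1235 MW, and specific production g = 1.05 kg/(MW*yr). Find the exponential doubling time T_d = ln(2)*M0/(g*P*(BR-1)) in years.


Breeding gain G = BR - 1 = 1.125 - 1 = 0.125
Fissile production rate = g * P * G = 1.05 * 1235 * 0.125 = 162.09375 kg/yr
T_d = ln(2) * M0 / (g * P * G)
T_d = ln(2) * 4852 / 162.09375 = 20.748 yr

20.748


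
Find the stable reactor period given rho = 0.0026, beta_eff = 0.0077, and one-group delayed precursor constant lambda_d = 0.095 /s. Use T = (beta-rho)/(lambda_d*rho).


T = (beta - rho) / (lambda_d * rho)
T = (0.0077 - 0.0026) / (0.095 * 0.0026)
T = 20.648 s

20.648


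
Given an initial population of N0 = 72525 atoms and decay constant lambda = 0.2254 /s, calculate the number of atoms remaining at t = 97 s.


N = N0 * exp(-lambda * t)
N = 72525 * exp(-0.2254 * 97)
N = 2.3182e-05

2.3182e-05


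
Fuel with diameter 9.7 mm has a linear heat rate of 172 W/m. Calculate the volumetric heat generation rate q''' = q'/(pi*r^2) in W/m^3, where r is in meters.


r = D / 2 / 1000 = 9.7 / 2 / 1000 = 0.00485 m
q''' = q' / (pi * r^2)
q''' = 172 / (pi * 0.00485^2)
q''' = 2.3275e+06 W/m^3

2.3275e+06


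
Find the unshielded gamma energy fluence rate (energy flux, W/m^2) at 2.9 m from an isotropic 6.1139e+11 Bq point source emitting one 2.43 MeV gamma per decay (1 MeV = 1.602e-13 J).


psi = A * E * 1.602e-13 / (4*pi*r^2)
psi = 6.1139e+11 * 2.43 * 1.602e-13 / (4*pi*2.9^2)
psi = 0.0022521 W/m^2

0.0022521


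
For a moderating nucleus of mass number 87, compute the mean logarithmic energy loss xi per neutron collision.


xi = 1 + (A-1)^2/(2A) * ln((A-1)/(A+1))
xi = 1 + (87-1)^2/(2*87) * ln((87-1)/(87 +1))
xi = 0.022813

0.022813


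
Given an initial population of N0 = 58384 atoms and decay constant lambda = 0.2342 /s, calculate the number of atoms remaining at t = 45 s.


N = N0 * exp(-lambda * t)
N = 58384 * exp(-0.2342 * 45)
N = 1.5462

1.5462


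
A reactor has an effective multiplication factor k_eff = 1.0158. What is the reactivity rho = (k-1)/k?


rho = (k_eff - 1) / k_eff
rho = (1.0158 - 1) / 1.0158
rho = 0.015554

0.015554


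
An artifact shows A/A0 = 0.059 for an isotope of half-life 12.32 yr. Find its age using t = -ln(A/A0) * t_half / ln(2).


lambda = ln(2) / t_half = ln(2) / 12.32 = 0.05626195 /yr
t = -ln(A/A0) / lambda
t = -ln(0.059) / 0.05626195
t = 50.304 yr

50.304


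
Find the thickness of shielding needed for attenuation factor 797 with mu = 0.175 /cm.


x = ln(factor) / mu
x = ln(797) / 0.175
x = 38.176 cm

38.176


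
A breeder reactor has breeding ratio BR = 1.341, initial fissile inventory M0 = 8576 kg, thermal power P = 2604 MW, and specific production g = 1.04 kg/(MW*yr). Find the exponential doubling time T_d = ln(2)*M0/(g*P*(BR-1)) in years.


Breeding gain G = BR - 1 = 1.341 - 1 = 0.341
Fissile production rate = g * P * G = 1.04 * 2604 * 0.341 = 923.48256 kg/yr
T_d = ln(2) * M0 / (g * P * G)
T_d = ln(2) * 8576 / 923.48256 = 6.4370 yr

6.4370


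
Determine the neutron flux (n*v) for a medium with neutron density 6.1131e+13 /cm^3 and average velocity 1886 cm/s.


phi = n * v
phi = 6.1131e+13 * 1886
phi = 1.1529e+17 /cm^2/s

1.1529e+17


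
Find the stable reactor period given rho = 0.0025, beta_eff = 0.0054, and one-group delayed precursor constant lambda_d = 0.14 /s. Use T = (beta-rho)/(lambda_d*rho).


T = (beta - rho) / (lambda_d * rho)
T = (0.0054 - 0.0025) / (0.14 * 0.0025)
T = 8.2857 s

8.2857


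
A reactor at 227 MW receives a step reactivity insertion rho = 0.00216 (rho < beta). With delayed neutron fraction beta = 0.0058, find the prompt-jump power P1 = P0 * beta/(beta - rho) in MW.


P1/P0 = beta / (beta - rho)
P1/P0 = 0.0058 / (0.0058 - 0.00216) = 1.593407
P1 = 227 * 1.593407 = 361.70 MW

361.70


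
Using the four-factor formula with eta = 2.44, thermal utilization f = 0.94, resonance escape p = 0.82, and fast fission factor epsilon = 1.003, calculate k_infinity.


k_inf = eta * f * p * epsilon
k_inf = 2.44 * 0.94 * 0.82 * 1.003
k_inf = 1.8864

1.8864


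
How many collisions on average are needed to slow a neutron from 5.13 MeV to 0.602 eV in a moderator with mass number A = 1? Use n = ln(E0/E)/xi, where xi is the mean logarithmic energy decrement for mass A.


xi = 1 + (A-1)^2/(2A)*ln((A-1)/(A+1)) = 1 (for A = 1)
n = ln(E0/E) / xi
n = ln(5.13e6 / 0.602) / 1
n = ln(8.521595e+06) / 1 = 15.958

15.958


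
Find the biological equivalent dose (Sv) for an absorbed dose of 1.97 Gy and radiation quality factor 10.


H = D * Q
H = 1.97 * 10
H = 19.700 Sv

19.700


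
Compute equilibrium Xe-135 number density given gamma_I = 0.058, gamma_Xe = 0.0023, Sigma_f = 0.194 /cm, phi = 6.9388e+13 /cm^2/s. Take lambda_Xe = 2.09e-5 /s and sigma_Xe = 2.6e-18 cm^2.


Xe_eq = (gamma_I + gamma_Xe) * Sigma_f * phi / (lambda_Xe + sigma_Xe * phi)
Numerator = (0.058 + 0.0023) * 0.194 * 6.9388e+13 = 8.117147e+11
Denominator = 2.09e-5 + 2.6e-18 * 6.9388e+13 = 2.013088e-04
Xe_eq = 8.117147e+11 / 2.013088e-04 = 4.0322e+15 /cm^3

4.0322e+15


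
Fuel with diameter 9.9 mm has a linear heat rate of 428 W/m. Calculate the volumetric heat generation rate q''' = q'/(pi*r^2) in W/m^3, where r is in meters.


r = D / 2 / 1000 = 9.9 / 2 / 1000 = 0.00495 m
q''' = q' / (pi * r^2)
q''' = 428 / (pi * 0.00495^2)
q''' = 5.5601e+06 W/m^3

5.5601e+06


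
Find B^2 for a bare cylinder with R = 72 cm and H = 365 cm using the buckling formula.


B^2 = (2.405/R)^2 + (pi/H)^2
B^2 = (2.405/72)^2 + (pi/365)^2
B^2 = 0.0011898 /cm^2

0.0011898


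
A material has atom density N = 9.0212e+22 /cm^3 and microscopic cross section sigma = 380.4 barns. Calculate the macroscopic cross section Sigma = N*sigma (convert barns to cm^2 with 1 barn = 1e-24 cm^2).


Sigma = N * sigma_barns * 1e-24
Sigma = 9.0212e+22 * 380.4 * 1e-24
Sigma = 34.317 /cm

34.317


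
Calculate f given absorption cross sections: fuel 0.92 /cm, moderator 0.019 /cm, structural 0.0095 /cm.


f = Sigma_a_fuel / (Sigma_a_fuel + Sigma_a_mod + Sigma_a_other)
f = 0.92 / (0.92 + 0.019 + 0.0095)
f = 0.96995

0.96995


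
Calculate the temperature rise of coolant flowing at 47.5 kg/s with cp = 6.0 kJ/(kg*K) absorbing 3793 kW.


dT = Q / (m_dot * cp)
dT = 3793 / (47.5 * 6.0)
dT = 13.309 C

13.309


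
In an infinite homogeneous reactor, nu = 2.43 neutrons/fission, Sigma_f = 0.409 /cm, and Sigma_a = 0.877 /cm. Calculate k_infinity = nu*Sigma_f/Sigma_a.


k_inf = nu * Sigma_f / Sigma_a
k_inf = 2.43 * 0.409 / 0.877
k_inf = 1.1333

1.1333


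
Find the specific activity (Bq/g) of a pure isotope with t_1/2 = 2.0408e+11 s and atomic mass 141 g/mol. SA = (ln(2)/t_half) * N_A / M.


lambda = ln(2) / t_half = ln(2) / 2.0408e+11 = 3.396448e-12 /s
SA = lambda * N_A / M
SA = 3.396448e-12 * 6.022e23 / 141
SA = 1.4506e+10 Bq/g

1.4506e+10


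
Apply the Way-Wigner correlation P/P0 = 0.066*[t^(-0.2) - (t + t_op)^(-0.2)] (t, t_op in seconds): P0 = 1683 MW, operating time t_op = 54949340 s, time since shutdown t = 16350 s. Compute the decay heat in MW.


P/P0 = 0.066 * [t^(-0.2) - (t + t_op)^(-0.2)]
P/P0 = 0.066 * [16350^(-0.2) - (16350 + 54949340)^(-0.2)]
P/P0 = 0.066 * [0.1436470 - 0.02831272] = 0.007612062
P = 1683 * 0.007612062 = 12.811 MW

12.811


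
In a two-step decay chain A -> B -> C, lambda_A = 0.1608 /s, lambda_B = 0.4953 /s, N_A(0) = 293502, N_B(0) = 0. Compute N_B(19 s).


N_B(t) = lambda_A * N_A0 / (lambda_B - lambda_A) * [exp(-lambda_A*t) - exp(-lambda_B*t)]
exp(-0.1608*19) = 0.04711330; exp(-0.4953*19) = 8.184364e-05
N_B = 0.1608 * 293502 / (0.4953 - 0.1608) * (0.04711330 - 8.184364e-05)
N_B = 6635.7

6635.7


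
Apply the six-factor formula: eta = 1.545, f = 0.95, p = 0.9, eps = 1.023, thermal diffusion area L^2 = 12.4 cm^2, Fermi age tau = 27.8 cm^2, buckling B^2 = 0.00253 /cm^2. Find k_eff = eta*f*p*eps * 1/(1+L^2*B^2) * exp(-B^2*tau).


k_inf = eta*f*p*eps = 1.545*0.95*0.9*1.023 = 1.351357
P_TNL = 1/(1 + L^2*B^2) = 1/(1 + 12.4*0.00253) = 0.9695823
P_FNL = exp(-B^2*tau) = exp(-0.00253*27.8) = 0.9320825
k_eff = k_inf * P_TNL * P_FNL = 1.351357 * 0.9695823 * 0.9320825
k_eff = 1.2213

1.2213


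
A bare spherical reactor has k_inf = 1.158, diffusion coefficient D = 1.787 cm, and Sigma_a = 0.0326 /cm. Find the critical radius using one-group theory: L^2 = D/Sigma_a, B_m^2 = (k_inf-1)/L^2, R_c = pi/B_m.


L^2 = D / Sigma_a = 1.787 / 0.0326 = 54.81595 cm^2
B_m^2 = (k_inf - 1) / L^2 = (1.158 - 1) / 54.81595 = 0.002882373 /cm^2
For a bare sphere: B_g = pi/R, so R_c = pi / sqrt(B_m^2)
R_c = pi / sqrt(0.002882373) = 58.516 cm

58.516


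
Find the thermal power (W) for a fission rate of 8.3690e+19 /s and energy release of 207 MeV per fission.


P = fission_rate * E_MeV * 1.602e-13
P = 8.3690e+19 * 207 * 1.602e-13
P = 2.7753e+09 W

2.7753e+09


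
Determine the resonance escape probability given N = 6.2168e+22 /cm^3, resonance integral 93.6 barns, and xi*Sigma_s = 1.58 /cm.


p = exp(-N * I * 1e-24 / (xi*Sigma_s))
p = exp(-6.2168e+22 * 93.6 * 1e-24 / 1.58)
p = 0.025151

0.025151


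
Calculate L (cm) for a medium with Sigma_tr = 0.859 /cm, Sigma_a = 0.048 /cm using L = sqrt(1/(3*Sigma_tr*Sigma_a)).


D = 1 / (3 * Sigma_tr) = 1 / (3 * 0.859) = 0.3880481 cm
L = sqrt(D / Sigma_a)
L = sqrt(0.3880481 / 0.048)
L = 2.8433 cm

2.8433


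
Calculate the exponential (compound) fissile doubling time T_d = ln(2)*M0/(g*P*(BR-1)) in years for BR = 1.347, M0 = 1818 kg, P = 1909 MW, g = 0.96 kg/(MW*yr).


Breeding gain G = BR - 1 = 1.347 - 1 = 0.347
Fissile production rate = g * P * G = 0.96 * 1909 * 0.347 = 635.92608 kg/yr
T_d = ln(2) * M0 / (g * P * G)
T_d = ln(2) * 1818 / 635.92608 = 1.9816 yr

1.9816


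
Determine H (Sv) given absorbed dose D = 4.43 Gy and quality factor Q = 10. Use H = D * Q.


H = D * Q
H = 4.43 * 10
H = 44.300 Sv

44.300


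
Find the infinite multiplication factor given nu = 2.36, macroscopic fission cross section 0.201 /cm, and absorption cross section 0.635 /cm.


k_inf = nu * Sigma_f / Sigma_a
k_inf = 2.36 * 0.201 / 0.635
k_inf = 0.74702

0.74702


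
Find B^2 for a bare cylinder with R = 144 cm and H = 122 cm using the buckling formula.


B^2 = (2.405/R)^2 + (pi/H)^2
B^2 = (2.405/144)^2 + (pi/122)^2
B^2 = 9.4204e-04 /cm^2

9.4204e-04


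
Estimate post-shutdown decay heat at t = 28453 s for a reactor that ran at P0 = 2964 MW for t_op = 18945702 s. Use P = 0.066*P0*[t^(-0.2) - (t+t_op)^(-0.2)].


P/P0 = 0.066 * [t^(-0.2) - (t + t_op)^(-0.2)]
P/P0 = 0.066 * [28453^(-0.2) - (28453 + 18945702)^(-0.2)]
P/P0 = 0.066 * [0.1285803 - 0.03502414] = 0.006174707
P = 2964 * 0.006174707 = 18.302 MW

18.302


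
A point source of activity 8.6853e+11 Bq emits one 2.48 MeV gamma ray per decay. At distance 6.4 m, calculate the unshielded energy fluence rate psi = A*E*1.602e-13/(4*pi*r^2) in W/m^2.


psi = A * E * 1.602e-13 / (4*pi*r^2)
psi = 8.6853e+11 * 2.48 * 1.602e-13 / (4*pi*6.4^2)
psi = 6.7039e-04 W/m^2

6.7039e-04


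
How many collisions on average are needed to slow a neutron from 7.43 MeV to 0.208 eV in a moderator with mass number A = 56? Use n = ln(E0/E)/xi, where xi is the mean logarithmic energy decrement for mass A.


xi = 1 + (A-1)^2/(2A)*ln((A-1)/(A+1)) = 0.03529286 (for A = 56)
n = ln(E0/E) / xi
n = ln(7.43e6 / 0.208) / 0.03529286
n = ln(3.572115e+07) / 0.03529286 = 492.77

492.77


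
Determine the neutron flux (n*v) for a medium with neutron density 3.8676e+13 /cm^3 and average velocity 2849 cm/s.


phi = n * v
phi = 3.8676e+13 * 2849
phi = 1.1019e+17 /cm^2/s

1.1019e+17


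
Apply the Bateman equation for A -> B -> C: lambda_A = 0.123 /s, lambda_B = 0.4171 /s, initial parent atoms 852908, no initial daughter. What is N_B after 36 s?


N_B(t) = lambda_A * N_A0 / (lambda_B - lambda_A) * [exp(-lambda_A*t) - exp(-lambda_B*t)]
exp(-0.123*36) = 0.01193834; exp(-0.4171*36) = 3.011673e-07
N_B = 0.123 * 852908 / (0.4171 - 0.123) * (0.01193834 - 3.011673e-07)
N_B = 4258.4

4258.4


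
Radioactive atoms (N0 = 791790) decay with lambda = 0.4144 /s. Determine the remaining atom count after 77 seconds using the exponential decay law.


N = N0 * exp(-lambda * t)
N = 791790 * exp(-0.4144 * 77)
N = 1.0985e-08

1.0985e-08


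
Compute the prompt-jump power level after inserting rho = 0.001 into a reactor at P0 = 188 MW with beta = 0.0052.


P1/P0 = beta / (beta - rho)
P1/P0 = 0.0052 / (0.0052 - 0.001) = 1.238095
P1 = 188 * 1.238095 = 232.76 MW

232.76


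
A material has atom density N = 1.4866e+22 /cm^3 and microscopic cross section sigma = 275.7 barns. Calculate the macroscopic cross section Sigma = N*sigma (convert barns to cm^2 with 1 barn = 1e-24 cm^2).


Sigma = N * sigma_barns * 1e-24
Sigma = 1.4866e+22 * 275.7 * 1e-24
Sigma = 4.0986 /cm

4.0986


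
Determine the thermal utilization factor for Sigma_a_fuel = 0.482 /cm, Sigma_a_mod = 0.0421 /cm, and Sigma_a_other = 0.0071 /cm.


f = Sigma_a_fuel / (Sigma_a_fuel + Sigma_a_mod + Sigma_a_other)
f = 0.482 / (0.482 + 0.0421 + 0.0071)
f = 0.90738

0.90738


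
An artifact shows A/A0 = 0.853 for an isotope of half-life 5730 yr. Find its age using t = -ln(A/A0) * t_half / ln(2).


lambda = ln(2) / t_half = ln(2) / 5730 = 1.209681e-04 /yr
t = -ln(A/A0) / lambda
t = -ln(0.853) / 1.209681e-04
t = 1314.4 yr

1314.4


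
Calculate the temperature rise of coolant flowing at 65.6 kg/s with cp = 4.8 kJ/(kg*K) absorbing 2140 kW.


dT = Q / (m_dot * cp)
dT = 2140 / (65.6 * 4.8)
dT = 6.7962 C

6.7962


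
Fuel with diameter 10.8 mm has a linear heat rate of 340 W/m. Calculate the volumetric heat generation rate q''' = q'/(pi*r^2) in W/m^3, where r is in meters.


r = D / 2 / 1000 = 10.8 / 2 / 1000 = 0.0054 m
q''' = q' / (pi * r^2)
q''' = 340 / (pi * 0.0054^2)
q''' = 3.7114e+06 W/m^3

3.7114e+06


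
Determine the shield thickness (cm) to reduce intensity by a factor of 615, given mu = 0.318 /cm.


x = ln(factor) / mu
x = ln(615) / 0.318
x = 20.194 cm

20.194


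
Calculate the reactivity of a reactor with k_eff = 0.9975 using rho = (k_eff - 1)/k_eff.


rho = (k_eff - 1) / k_eff
rho = (0.9975 - 1) / 0.9975
rho = -0.0025063

-0.0025063


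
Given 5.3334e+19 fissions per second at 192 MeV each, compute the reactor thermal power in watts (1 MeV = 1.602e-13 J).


P = fission_rate * E_MeV * 1.602e-13
P = 5.3334e+19 * 192 * 1.602e-13
P = 1.6405e+09 W

1.6405e+09


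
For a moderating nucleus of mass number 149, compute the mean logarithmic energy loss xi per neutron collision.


xi = 1 + (A-1)^2/(2A) * ln((A-1)/(A+1))
xi = 1 + (149-1)^2/(2*149) * ln((149-1)/(149 +1))
xi = 0.013363

0.013363


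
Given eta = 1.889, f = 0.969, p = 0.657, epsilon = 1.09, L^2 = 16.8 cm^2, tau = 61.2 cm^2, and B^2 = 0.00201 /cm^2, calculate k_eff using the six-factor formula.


k_inf = eta*f*p*eps = 1.889*0.969*0.657*1.09 = 1.310834
P_TNL = 1/(1 + L^2*B^2) = 1/(1 + 16.8*0.00201) = 0.9673350
P_FNL = exp(-B^2*tau) = exp(-0.00201*61.2) = 0.8842531
k_eff = k_inf * P_TNL * P_FNL = 1.310834 * 0.9673350 * 0.8842531
k_eff = 1.1212

1.1212


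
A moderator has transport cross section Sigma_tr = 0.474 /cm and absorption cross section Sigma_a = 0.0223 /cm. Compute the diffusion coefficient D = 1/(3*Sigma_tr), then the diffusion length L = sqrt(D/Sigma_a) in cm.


D = 1 / (3 * Sigma_tr) = 1 / (3 * 0.474) = 0.7032349 cm
L = sqrt(D / Sigma_a)
L = sqrt(0.7032349 / 0.0223)
L = 5.6156 cm

5.6156


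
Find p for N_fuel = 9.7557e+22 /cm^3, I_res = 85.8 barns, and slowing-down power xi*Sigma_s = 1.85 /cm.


p = exp(-N * I * 1e-24 / (xi*Sigma_s))
p = exp(-9.7557e+22 * 85.8 * 1e-24 / 1.85)
p = 0.010840

0.010840


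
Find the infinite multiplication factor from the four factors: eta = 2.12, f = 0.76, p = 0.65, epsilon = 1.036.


k_inf = eta * f * p * epsilon
k_inf = 2.12 * 0.76 * 0.65 * 1.036
k_inf = 1.0850

1.0850


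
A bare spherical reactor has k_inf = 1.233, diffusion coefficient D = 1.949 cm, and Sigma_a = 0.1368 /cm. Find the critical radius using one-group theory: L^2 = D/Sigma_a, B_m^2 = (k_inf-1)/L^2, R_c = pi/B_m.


L^2 = D / Sigma_a = 1.949 / 0.1368 = 14.24708 cm^2
B_m^2 = (k_inf - 1) / L^2 = (1.233 - 1) / 14.24708 = 0.01635423 /cm^2
For a bare sphere: B_g = pi/R, so R_c = pi / sqrt(B_m^2)
R_c = pi / sqrt(0.01635423) = 24.566 cm

24.566


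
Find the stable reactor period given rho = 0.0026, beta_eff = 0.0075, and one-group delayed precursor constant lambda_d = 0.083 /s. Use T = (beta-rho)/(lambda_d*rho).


T = (beta - rho) / (lambda_d * rho)
T = (0.0075 - 0.0026) / (0.083 * 0.0026)
T = 22.706 s

22.706


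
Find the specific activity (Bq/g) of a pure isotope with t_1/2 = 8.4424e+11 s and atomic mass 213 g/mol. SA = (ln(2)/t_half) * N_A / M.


lambda = ln(2) / t_half = ln(2) / 8.4424e+11 = 8.210310e-13 /s
SA = lambda * N_A / M
SA = 8.210310e-13 * 6.022e23 / 213
SA = 2.3212e+09 Bq/g

2.3212e+09


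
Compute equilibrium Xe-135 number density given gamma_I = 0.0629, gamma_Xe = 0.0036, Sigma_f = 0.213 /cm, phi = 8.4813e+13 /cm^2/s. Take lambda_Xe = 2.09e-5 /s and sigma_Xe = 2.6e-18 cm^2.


Xe_eq = (gamma_I + gamma_Xe) * Sigma_f * phi / (lambda_Xe + sigma_Xe * phi)
Numerator = (0.0629 + 0.0036) * 0.213 * 8.4813e+13 = 1.201334e+12
Denominator = 2.09e-5 + 2.6e-18 * 8.4813e+13 = 2.414138e-04
Xe_eq = 1.201334e+12 / 2.414138e-04 = 4.9762e+15 /cm^3

4.9762e+15


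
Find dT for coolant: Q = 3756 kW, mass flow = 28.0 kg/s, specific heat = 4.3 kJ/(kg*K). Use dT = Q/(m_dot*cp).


dT = Q / (m_dot * cp)
dT = 3756 / (28.0 * 4.3)
dT = 31.196 C

31.196


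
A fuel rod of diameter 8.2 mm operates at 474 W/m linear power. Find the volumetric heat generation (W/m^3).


r = D / 2 / 1000 = 8.2 / 2 / 1000 = 0.0041 m
q''' = q' / (pi * r^2)
q''' = 474 / (pi * 0.0041^2)
q''' = 8.9755e+06 W/m^3

8.9755e+06


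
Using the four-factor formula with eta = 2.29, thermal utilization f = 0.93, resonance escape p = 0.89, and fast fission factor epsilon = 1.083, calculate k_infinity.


k_inf = eta * f * p * epsilon
k_inf = 2.29 * 0.93 * 0.89 * 1.083
k_inf = 2.0528

2.0528


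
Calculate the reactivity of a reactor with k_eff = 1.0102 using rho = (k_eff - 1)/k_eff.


rho = (k_eff - 1) / k_eff
rho = (1.0102 - 1) / 1.0102
rho = 0.010097

0.010097


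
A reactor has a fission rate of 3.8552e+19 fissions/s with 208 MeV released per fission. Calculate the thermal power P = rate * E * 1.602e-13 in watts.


P = fission_rate * E_MeV * 1.602e-13
P = 3.8552e+19 * 208 * 1.602e-13
P = 1.2846e+09 W

1.2846e+09


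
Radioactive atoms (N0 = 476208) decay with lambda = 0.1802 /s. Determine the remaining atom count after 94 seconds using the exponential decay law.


N = N0 * exp(-lambda * t)
N = 476208 * exp(-0.1802 * 94)
N = 0.020959

0.020959


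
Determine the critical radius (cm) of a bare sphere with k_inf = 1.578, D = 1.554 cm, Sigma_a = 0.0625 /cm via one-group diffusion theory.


L^2 = D / Sigma_a = 1.554 / 0.0625 = 24.86400 cm^2
B_m^2 = (k_inf - 1) / L^2 = (1.578 - 1) / 24.86400 = 0.02324646 /cm^2
For a bare sphere: B_g = pi/R, so R_c = pi / sqrt(B_m^2)
R_c = pi / sqrt(0.02324646) = 20.605 cm

20.605


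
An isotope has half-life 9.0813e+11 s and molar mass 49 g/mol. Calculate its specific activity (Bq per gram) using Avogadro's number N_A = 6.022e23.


lambda = ln(2) / t_half = ln(2) / 9.0813e+11 = 7.632687e-13 /s
SA = lambda * N_A / M
SA = 7.632687e-13 * 6.022e23 / 49
SA = 9.3804e+09 Bq/g

9.3804e+09


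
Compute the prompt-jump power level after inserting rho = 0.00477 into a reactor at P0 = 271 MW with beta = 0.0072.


P1/P0 = beta / (beta - rho)
P1/P0 = 0.0072 / (0.0072 - 0.00477) = 2.962963
P1 = 271 * 2.962963 = 802.96 MW

802.96


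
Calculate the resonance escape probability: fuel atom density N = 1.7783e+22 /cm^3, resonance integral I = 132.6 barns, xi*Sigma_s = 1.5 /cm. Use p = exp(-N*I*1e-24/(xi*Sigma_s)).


p = exp(-N * I * 1e-24 / (xi*Sigma_s))
p = exp(-1.7783e+22 * 132.6 * 1e-24 / 1.5)
p = 0.20763

0.20763


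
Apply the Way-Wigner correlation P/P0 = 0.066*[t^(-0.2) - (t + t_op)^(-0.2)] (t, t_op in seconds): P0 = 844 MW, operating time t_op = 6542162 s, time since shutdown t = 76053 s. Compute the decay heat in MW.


P/P0 = 0.066 * [t^(-0.2) - (t + t_op)^(-0.2)]
P/P0 = 0.066 * [76053^(-0.2) - (76053 + 6542162)^(-0.2)]
P/P0 = 0.066 * [0.1056274 - 0.04323663] = 0.004117791
P = 844 * 0.004117791 = 3.4754 MW

3.4754


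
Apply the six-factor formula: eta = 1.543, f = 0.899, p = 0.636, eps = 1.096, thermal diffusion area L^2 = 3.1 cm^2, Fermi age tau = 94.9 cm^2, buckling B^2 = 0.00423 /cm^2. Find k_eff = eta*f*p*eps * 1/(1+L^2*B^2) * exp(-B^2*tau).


k_inf = eta*f*p*eps = 1.543*0.899*0.636*1.096 = 0.9669261
P_TNL = 1/(1 + L^2*B^2) = 1/(1 + 3.1*0.00423) = 0.9870567
P_FNL = exp(-B^2*tau) = exp(-0.00423*94.9) = 0.6693642
k_eff = k_inf * P_TNL * P_FNL = 0.9669261 * 0.9870567 * 0.6693642
k_eff = 0.63885

0.63885


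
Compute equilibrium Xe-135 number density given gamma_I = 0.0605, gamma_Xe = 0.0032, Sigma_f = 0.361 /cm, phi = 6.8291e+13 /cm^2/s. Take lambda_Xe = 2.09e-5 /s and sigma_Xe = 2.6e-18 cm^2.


Xe_eq = (gamma_I + gamma_Xe) * Sigma_f * phi / (lambda_Xe + sigma_Xe * phi)
Numerator = (0.0605 + 0.0032) * 0.361 * 6.8291e+13 = 1.570399e+12
Denominator = 2.09e-5 + 2.6e-18 * 6.8291e+13 = 1.984566e-04
Xe_eq = 1.570399e+12 / 1.984566e-04 = 7.9131e+15 /cm^3

7.9131e+15


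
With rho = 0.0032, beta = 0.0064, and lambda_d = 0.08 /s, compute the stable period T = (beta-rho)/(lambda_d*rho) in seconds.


T = (beta - rho) / (lambda_d * rho)
T = (0.0064 - 0.0032) / (0.08 * 0.0032)
T = 12.500 s

12.500


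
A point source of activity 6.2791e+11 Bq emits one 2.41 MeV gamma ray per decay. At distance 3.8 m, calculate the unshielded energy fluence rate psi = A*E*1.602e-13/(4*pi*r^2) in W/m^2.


psi = A * E * 1.602e-13 / (4*pi*r^2)
psi = 6.2791e+11 * 2.41 * 1.602e-13 / (4*pi*3.8^2)
psi = 0.0013360 W/m^2

0.0013360


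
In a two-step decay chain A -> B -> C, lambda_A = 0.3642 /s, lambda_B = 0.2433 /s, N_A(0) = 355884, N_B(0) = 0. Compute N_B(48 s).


N_B(t) = lambda_A * N_A0 / (lambda_B - lambda_A) * [exp(-lambda_A*t) - exp(-lambda_B*t)]
exp(-0.3642*48) = 2.557629e-08; exp(-0.2433*48) = 8.474914e-06
N_B = 0.3642 * 355884 / (0.2433 - 0.3642) * (2.557629e-08 - 8.474914e-06)
N_B = 9.0583

9.0583


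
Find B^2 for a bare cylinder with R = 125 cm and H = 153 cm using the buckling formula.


B^2 = (2.405/R)^2 + (pi/H)^2
B^2 = (2.405/125)^2 + (pi/153)^2
B^2 = 7.9179e-04 /cm^2

7.9179e-04


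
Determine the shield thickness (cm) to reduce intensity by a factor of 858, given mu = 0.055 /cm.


x = ln(factor) / mu
x = ln(858) / 0.055
x = 122.81 cm

122.81


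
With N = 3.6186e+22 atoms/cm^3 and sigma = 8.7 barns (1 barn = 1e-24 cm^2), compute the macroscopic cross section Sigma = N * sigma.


Sigma = N * sigma_barns * 1e-24
Sigma = 3.6186e+22 * 8.7 * 1e-24
Sigma = 0.31482 /cm

0.31482


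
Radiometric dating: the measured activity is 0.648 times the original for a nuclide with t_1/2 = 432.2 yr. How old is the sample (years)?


lambda = ln(2) / t_half = ln(2) / 432.2 = 0.001603765 /yr
t = -ln(A/A0) / lambda
t = -ln(0.648) / 0.001603765
t = 270.53 yr

270.53


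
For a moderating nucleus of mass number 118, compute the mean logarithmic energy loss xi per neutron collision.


xi = 1 + (A-1)^2/(2A) * ln((A-1)/(A+1))
xi = 1 + (118-1)^2/(2*118) * ln((118-1)/(118 +1))
xi = 0.016854

0.016854


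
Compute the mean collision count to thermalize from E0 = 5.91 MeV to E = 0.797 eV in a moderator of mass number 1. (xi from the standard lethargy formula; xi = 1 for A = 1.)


xi = 1 + (A-1)^2/(2A)*ln((A-1)/(A+1)) = 1 (for A = 1)
n = ln(E0/E) / xi
n = ln(5.91e6 / 0.797) / 1
n = ln(7.415307e+06) / 1 = 15.819

15.819


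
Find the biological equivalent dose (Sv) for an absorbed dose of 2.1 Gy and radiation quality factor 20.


H = D * Q
H = 2.1 * 20
H = 42.000 Sv

42.000


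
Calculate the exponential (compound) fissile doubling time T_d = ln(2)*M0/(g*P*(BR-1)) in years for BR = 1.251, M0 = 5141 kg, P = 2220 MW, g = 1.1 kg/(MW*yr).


Breeding gain G = BR - 1 = 1.251 - 1 = 0.251
Fissile production rate = g * P * G = 1.1 * 2220 * 0.251 = 612.942 kg/yr
T_d = ln(2) * M0 / (g * P * G)
T_d = ln(2) * 5141 / 612.942 = 5.8137 yr

5.8137


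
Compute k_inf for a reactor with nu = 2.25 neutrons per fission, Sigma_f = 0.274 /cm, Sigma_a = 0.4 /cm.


k_inf = nu * Sigma_f / Sigma_a
k_inf = 2.25 * 0.274 / 0.4
k_inf = 1.5413

1.5413


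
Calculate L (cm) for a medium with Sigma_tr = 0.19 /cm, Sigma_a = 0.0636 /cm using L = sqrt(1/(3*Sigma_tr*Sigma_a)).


D = 1 / (3 * Sigma_tr) = 1 / (3 * 0.19) = 1.754386 cm
L = sqrt(D / Sigma_a)
L = sqrt(1.754386 / 0.0636)
L = 5.2521 cm

5.2521


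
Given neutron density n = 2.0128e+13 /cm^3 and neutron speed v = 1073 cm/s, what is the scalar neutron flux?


phi = n * v
phi = 2.0128e+13 * 1073
phi = 2.1597e+16 /cm^2/s

2.1597e+16


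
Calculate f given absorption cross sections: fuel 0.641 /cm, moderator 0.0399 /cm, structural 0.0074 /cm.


f = Sigma_a_fuel / (Sigma_a_fuel + Sigma_a_mod + Sigma_a_other)
f = 0.641 / (0.641 + 0.0399 + 0.0074)
f = 0.93128

0.93128


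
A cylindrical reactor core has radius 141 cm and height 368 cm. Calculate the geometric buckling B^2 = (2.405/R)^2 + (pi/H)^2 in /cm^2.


B^2 = (2.405/R)^2 + (pi/H)^2
B^2 = (2.405/141)^2 + (pi/368)^2
B^2 = 3.6381e-04 /cm^2

3.6381e-04


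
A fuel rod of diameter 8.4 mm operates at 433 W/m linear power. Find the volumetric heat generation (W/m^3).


r = D / 2 / 1000 = 8.4 / 2 / 1000 = 0.0042 m
q''' = q' / (pi * r^2)
q''' = 433 / (pi * 0.0042^2)
q''' = 7.8134e+06 W/m^3

7.8134e+06


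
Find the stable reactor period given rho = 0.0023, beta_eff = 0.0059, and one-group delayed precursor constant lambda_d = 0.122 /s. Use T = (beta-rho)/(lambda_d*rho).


T = (beta - rho) / (lambda_d * rho)
T = (0.0059 - 0.0023) / (0.122 * 0.0023)
T = 12.830 s

12.830


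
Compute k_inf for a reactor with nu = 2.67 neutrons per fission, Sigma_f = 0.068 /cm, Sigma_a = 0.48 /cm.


k_inf = nu * Sigma_f / Sigma_a
k_inf = 2.67 * 0.068 / 0.48
k_inf = 0.37825

0.37825


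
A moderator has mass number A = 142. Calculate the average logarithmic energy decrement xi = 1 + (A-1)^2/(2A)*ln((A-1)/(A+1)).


xi = 1 + (A-1)^2/(2A) * ln((A-1)/(A+1))
xi = 1 + (142-1)^2/(2*142) * ln((142-1)/(142 +1))
xi = 0.014019

0.014019


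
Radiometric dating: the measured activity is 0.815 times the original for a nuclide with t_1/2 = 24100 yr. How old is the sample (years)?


lambda = ln(2) / t_half = ln(2) / 24100 = 2.876129e-05 /yr
t = -ln(A/A0) / lambda
t = -ln(0.815) / 2.876129e-05
t = 7112.6 yr

7112.6


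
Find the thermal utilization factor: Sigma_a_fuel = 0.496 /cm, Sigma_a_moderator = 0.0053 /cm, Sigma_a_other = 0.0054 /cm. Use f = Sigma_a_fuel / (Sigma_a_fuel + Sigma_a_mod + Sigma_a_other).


f = Sigma_a_fuel / (Sigma_a_fuel + Sigma_a_mod + Sigma_a_other)
f = 0.496 / (0.496 + 0.0053 + 0.0054)
f = 0.97888

0.97888


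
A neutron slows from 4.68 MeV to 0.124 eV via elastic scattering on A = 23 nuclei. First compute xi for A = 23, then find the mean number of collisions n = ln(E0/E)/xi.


xi = 1 + (A-1)^2/(2A)*ln((A-1)/(A+1)) = 0.08448899 (for A = 23)
n = ln(E0/E) / xi
n = ln(4.68e6 / 0.124) / 0.08448899
n = ln(3.774194e+07) / 0.08448899 = 206.49

206.49


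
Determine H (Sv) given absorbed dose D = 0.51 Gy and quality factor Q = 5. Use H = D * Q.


H = D * Q
H = 0.51 * 5
H = 2.5500 Sv

2.5500


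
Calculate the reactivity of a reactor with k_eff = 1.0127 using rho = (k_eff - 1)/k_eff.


rho = (k_eff - 1) / k_eff
rho = (1.0127 - 1) / 1.0127
rho = 0.012541

0.012541


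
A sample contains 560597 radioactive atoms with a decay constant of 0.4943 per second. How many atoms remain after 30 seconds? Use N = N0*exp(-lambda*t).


N = N0 * exp(-lambda * t)
N = 560597 * exp(-0.4943 * 30)
N = 0.20347

0.20347


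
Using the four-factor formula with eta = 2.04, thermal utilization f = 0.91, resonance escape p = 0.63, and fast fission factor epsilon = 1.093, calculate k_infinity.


k_inf = eta * f * p * epsilon
k_inf = 2.04 * 0.91 * 0.63 * 1.093
k_inf = 1.2783

1.2783


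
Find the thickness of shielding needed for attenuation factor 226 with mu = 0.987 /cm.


x = ln(factor) / mu
x = ln(226) / 0.987
x = 5.4919 cm

5.4919


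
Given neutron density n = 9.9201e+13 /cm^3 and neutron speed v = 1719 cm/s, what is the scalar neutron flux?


phi = n * v
phi = 9.9201e+13 * 1719
phi = 1.7053e+17 /cm^2/s

1.7053e+17


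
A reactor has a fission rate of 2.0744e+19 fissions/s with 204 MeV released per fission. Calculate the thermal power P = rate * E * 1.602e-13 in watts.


P = fission_rate * E_MeV * 1.602e-13
P = 2.0744e+19 * 204 * 1.602e-13
P = 6.7793e+08 W

6.7793e+08


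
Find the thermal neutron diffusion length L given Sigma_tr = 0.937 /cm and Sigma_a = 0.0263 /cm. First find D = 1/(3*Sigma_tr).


D = 1 / (3 * Sigma_tr) = 1 / (3 * 0.937) = 0.3557453 cm
L = sqrt(D / Sigma_a)
L = sqrt(0.3557453 / 0.0263)
L = 3.6778 cm

3.6778


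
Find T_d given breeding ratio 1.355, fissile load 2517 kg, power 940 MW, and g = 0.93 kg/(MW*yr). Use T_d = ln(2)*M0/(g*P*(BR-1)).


Breeding gain G = BR - 1 = 1.355 - 1 = 0.355
Fissile production rate = g * P * G = 0.93 * 940 * 0.355 = 310.341 kg/yr
T_d = ln(2) * M0 / (g * P * G)
T_d = ln(2) * 2517 / 310.341 = 5.6217 yr

5.6217


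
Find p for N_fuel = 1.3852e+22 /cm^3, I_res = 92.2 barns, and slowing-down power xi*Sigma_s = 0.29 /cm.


p = exp(-N * I * 1e-24 / (xi*Sigma_s))
p = exp(-1.3852e+22 * 92.2 * 1e-24 / 0.29)
p = 0.012229

0.012229


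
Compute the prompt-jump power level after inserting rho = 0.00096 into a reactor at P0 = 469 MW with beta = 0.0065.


P1/P0 = beta / (beta - rho)
P1/P0 = 0.0065 / (0.0065 - 0.00096) = 1.173285
P1 = 469 * 1.173285 = 550.27 MW

550.27


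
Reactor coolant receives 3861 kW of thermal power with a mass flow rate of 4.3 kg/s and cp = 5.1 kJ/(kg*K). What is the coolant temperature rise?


dT = Q / (m_dot * cp)
dT = 3861 / (4.3 * 5.1)
dT = 176.06 C

176.06


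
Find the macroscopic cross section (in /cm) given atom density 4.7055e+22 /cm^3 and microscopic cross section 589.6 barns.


Sigma = N * sigma_barns * 1e-24
Sigma = 4.7055e+22 * 589.6 * 1e-24
Sigma = 27.744 /cm

27.744


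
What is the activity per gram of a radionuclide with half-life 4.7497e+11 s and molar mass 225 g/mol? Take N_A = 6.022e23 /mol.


lambda = ln(2) / t_half = ln(2) / 4.7497e+11 = 1.459349e-12 /s
SA = lambda * N_A / M
SA = 1.459349e-12 * 6.022e23 / 225
SA = 3.9059e+09 Bq/g

3.9059e+09


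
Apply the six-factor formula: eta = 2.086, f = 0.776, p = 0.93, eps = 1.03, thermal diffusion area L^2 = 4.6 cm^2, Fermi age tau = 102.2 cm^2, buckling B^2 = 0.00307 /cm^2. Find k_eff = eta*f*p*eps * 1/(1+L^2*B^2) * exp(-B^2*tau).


k_inf = eta*f*p*eps = 2.086*0.776*0.93*1.03 = 1.550587
P_TNL = 1/(1 + L^2*B^2) = 1/(1 + 4.6*0.00307) = 0.9860747
P_FNL = exp(-B^2*tau) = exp(-0.00307*102.2) = 0.7306988
k_eff = k_inf * P_TNL * P_FNL = 1.550587 * 0.9860747 * 0.7306988
k_eff = 1.1172

1.1172


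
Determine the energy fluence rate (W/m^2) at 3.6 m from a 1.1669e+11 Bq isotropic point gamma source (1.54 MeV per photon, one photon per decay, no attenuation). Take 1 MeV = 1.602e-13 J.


psi = A * E * 1.602e-13 / (4*pi*r^2)
psi = 1.1669e+11 * 1.54 * 1.602e-13 / (4*pi*3.6^2)
psi = 1.7677e-04 W/m^2

1.7677e-04


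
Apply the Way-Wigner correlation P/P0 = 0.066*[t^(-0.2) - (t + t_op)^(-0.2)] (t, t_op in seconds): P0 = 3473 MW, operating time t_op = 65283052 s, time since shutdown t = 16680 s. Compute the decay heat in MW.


P/P0 = 0.066 * [t^(-0.2) - (t + t_op)^(-0.2)]
P/P0 = 0.066 * [16680^(-0.2) - (16680 + 65283052)^(-0.2)]
P/P0 = 0.066 * [0.1430740 - 0.02735380] = 0.007637533
P = 3473 * 0.007637533 = 26.525 MW

26.525


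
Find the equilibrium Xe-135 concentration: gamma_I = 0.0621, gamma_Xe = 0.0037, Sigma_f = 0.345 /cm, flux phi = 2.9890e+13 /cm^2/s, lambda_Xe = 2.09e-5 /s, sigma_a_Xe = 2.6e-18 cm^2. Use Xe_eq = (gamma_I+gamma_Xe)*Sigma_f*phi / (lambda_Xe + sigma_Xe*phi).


Xe_eq = (gamma_I + gamma_Xe) * Sigma_f * phi / (lambda_Xe + sigma_Xe * phi)
Numerator = (0.0621 + 0.0037) * 0.345 * 2.9890e+13 = 6.785329e+11
Denominator = 2.09e-5 + 2.6e-18 * 2.9890e+13 = 9.861400e-05
Xe_eq = 6.785329e+11 / 9.861400e-05 = 6.8807e+15 /cm^3

6.8807e+15


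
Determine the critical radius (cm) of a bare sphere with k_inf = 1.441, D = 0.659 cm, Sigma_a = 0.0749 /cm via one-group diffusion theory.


L^2 = D / Sigma_a = 0.659 / 0.0749 = 8.798398 cm^2
B_m^2 = (k_inf - 1) / L^2 = (1.441 - 1) / 8.798398 = 0.05012276 /cm^2
For a bare sphere: B_g = pi/R, so R_c = pi / sqrt(B_m^2)
R_c = pi / sqrt(0.05012276) = 14.032 cm

14.032


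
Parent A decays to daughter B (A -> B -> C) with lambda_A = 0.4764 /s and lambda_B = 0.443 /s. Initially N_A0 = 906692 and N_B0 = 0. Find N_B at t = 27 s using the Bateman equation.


N_B(t) = lambda_A * N_A0 / (lambda_B - lambda_A) * [exp(-lambda_A*t) - exp(-lambda_B*t)]
exp(-0.4764*27) = 2.592728e-06; exp(-0.443*27) = 6.388571e-06
N_B = 0.4764 * 906692 / (0.443 - 0.4764) * (2.592728e-06 - 6.388571e-06)
N_B = 49.090

49.090
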